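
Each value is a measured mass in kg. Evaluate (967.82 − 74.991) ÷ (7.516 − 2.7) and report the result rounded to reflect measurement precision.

967.82 − 74.991 = 892.829, limited to 2 d.p. → 5 s.f.; 7.516 − 2.7 = 4.816, limited to 1 d.p. → 2 s.f.
Carrying full precision, 892.829 ÷ 4.816 = 185.388081395…; keep min(5, 2) = 2 s.f.
Rounded to 2 significant figures: 1.9 × 10².

1.9 × 10²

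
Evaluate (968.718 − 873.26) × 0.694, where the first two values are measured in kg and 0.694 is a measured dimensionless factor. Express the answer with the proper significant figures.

968.718 kg − 873.26 kg = 95.458 kg; the difference is limited to 2 decimal places (4 s.f.).
Carrying full precision, 95.458 × 0.694 = 66.247852 kg; 0.694 has 3 s.f., so the result keeps min(4, 3) = 3 s.f.
Rounded to 3 significant figures: 66.2 kg.

66.2 kg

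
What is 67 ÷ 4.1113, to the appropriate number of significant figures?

67 ÷ 4.1113 = 16.296548537…
Multiplication/division keeps the fewest significant figures: 67 → 2 s.f., 4.1113 → 5 s.f.; limit is 2.
Rounded to 2 significant figures: 16.

16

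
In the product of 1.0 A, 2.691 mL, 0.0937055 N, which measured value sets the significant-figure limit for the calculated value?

1.0 A

1.0 A → 2 s.f.; 2.691 mL → 4 s.f.; 0.0937055 N → 6 s.f.
The fewest is 2 significant figures, from 1.0 A.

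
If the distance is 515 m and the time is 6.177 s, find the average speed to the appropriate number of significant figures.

83.4 m/s

average speed = 515 m ÷ 6.177 s = 83.3738060547… m/s.
515 has 3 significant figures; 6.177 has 4.
Division/multiplication keeps the fewest: 3 significant figures.
Rounded: 83.4 m/s.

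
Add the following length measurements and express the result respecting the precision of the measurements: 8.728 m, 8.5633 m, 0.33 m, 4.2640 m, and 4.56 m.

26.45 m

8.728 m + 8.5633 m + 0.33 m + 4.2640 m + 4.56 m = 26.4453 m.
Addition/subtraction keeps the fewest decimal places: 8.728 → 3 decimal places, 8.5633 → 4 decimal places, 0.33 → 2 decimal places, 4.2640 → 4 decimal places, 4.56 → 2 decimal places; limit is 2.
Rounded to 2 decimal places: 26.45 m.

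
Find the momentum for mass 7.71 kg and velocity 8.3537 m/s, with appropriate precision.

momentum = 7.71 kg × 8.3537 m/s = 64.407027 kg·m/s.
7.71 has 3 significant figures; 8.3537 has 5.
Division/multiplication keeps the fewest: 3 significant figures.
Rounded: 64.4 kg·m/s.

64.4 kg·m/s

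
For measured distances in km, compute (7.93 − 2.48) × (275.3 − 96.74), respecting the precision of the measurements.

973 km²

7.93 − 2.48 = 5.45, limited to 2 d.p. → 3 s.f.; 275.3 − 96.74 = 178.56, limited to 1 d.p. → 4 s.f.
Carrying full precision, 5.45 × 178.56 = 973.152; keep min(3, 4) = 3 s.f.
Rounded to 3 significant figures: 973 km².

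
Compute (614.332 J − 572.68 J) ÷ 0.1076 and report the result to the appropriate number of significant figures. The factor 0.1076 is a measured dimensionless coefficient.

614.332 J − 572.68 J = 41.652 J; the difference is limited to 2 decimal places (4 s.f.).
Carrying full precision, 41.652 ÷ 0.1076 = 387.100371747… J; 0.1076 has 4 s.f., so the result keeps min(4, 4) = 4 s.f.
Rounded to 4 significant figures: 387.1 J.

387.1 J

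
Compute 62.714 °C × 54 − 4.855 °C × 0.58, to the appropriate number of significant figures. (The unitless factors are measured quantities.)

3.4 × 10^3 °C

62.714 × 54 = 3386.556 → 3.4 × 10^3 °C (2 s.f., last digit at the 10^2 place).
4.855 × 0.58 = 2.8159 → 2.8 °C (2 s.f., last digit at the 10^-1 place).
Difference: 3383.7401 °C; keep the coarser place, 10^2.
Result: 3.4 × 10^3 °C.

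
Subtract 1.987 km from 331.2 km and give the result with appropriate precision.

331.2 km − 1.987 km = 329.213 km.
Addition/subtraction keeps the fewest decimal places: 331.2 → 1 decimal place, 1.987 → 3 decimal places; limit is 1.
Rounded to 1 decimal place: 329.2 km.

329.2 km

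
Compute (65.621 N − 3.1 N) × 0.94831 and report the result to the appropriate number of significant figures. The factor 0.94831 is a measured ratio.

65.621 N − 3.1 N = 62.521 N; the difference is limited to 1 decimal place (3 s.f.).
Carrying full precision, 62.521 × 0.94831 = 59.28928951 N; 0.94831 has 5 s.f., so the result keeps min(3, 5) = 3 s.f.
Rounded to 3 significant figures: 59.3 N.

59.3 N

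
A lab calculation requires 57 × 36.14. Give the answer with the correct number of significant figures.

2.1 × 10³

57 × 36.14 = 2059.98
Multiplication/division keeps the fewest significant figures: 57 → 2 s.f., 36.14 → 4 s.f.; limit is 2.
Rounded to 2 significant figures: 2.1 × 10³.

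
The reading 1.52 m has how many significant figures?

1.52: every digit is nonzero and significant.

3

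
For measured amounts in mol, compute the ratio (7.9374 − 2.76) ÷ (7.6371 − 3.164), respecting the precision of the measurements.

7.9374 − 2.76 = 5.1774, limited to 2 d.p. → 3 s.f.; 7.6371 − 3.164 = 4.4731, limited to 3 d.p. → 4 s.f.
Carrying full precision, 5.1774 ÷ 4.4731 = 1.15745232613…; keep min(3, 4) = 3 s.f.
Rounded to 3 significant figures: 1.16.

1.16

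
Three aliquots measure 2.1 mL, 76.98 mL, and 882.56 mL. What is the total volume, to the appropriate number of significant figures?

9.616 × 10² mL

2.1 mL + 76.98 mL + 882.56 mL = 961.64 mL.
Addition/subtraction keeps the fewest decimal places: 2.1 → 1 decimal place, 76.98 → 2 decimal places, 882.56 → 2 decimal places; limit is 1.
Rounded to 1 decimal place: 9.616 × 10² mL.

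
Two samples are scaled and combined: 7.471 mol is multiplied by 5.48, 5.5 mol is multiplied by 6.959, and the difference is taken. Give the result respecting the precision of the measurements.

7.471 × 5.48 = 40.94108 → 40.9 mol (3 s.f., last digit at the 10^-1 place).
5.5 × 6.959 = 38.2745 → 38 mol (2 s.f., last digit at the 10^0 place).
Difference: 2.66658 mol; keep the coarser place, 10^0.
Result: 3 mol.

3 mol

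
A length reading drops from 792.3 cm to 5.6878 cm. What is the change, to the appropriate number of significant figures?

792.3 cm − 5.6878 cm = 786.6122 cm.
Addition/subtraction keeps the fewest decimal places: 792.3 → 1 decimal place, 5.6878 → 4 decimal places; limit is 1.
Rounded to 1 decimal place: 786.6 cm.

786.6 cm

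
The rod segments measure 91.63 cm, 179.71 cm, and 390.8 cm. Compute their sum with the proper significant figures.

6.621 × 10^2 cm

91.63 cm + 179.71 cm + 390.8 cm = 662.14 cm.
Addition/subtraction keeps the fewest decimal places: 91.63 → 2 decimal places, 179.71 → 2 decimal places, 390.8 → 1 decimal place; limit is 1.
Rounded to 1 decimal place: 6.621 × 10^2 cm.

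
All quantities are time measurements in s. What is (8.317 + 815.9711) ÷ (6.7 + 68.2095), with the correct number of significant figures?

11.0

8.317 + 815.9711 = 824.2881, limited to 3 d.p. → 6 s.f.; 6.7 + 68.2095 = 74.9095, limited to 1 d.p. → 3 s.f.
Carrying full precision, 824.2881 ÷ 74.9095 = 11.0037859017…; keep min(6, 3) = 3 s.f.
Rounded to 3 significant figures: 11.0.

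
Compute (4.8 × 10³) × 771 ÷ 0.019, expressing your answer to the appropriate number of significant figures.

1.9 × 10⁸

(4.8 × 10³) × 771 ÷ 0.019 = 194778947.368…
Multiplication/division keeps the fewest significant figures: 4.8 × 10³ → 2 s.f., 771 → 3 s.f., 0.019 → 2 s.f.; limit is 2.
Rounded to 2 significant figures: 1.9 × 10⁸.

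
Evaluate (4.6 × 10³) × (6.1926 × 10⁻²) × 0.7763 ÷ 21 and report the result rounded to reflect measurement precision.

11

(4.6 × 10³) × (6.1926 × 10⁻²) × 0.7763 ÷ 21 = 10.53030988
Multiplication/division keeps the fewest significant figures: 4.6 × 10³ → 2 s.f., 6.1926 × 10⁻² → 5 s.f., 0.7763 → 4 s.f., 21 → 2 s.f.; limit is 2.
Rounded to 2 significant figures: 11.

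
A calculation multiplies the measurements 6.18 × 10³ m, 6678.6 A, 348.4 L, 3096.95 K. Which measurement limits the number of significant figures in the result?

6.18 × 10³ m

6.18 × 10³ m → 3 s.f.; 6678.6 A → 5 s.f.; 348.4 L → 4 s.f.; 3096.95 K → 6 s.f.
The fewest is 3 significant figures, from 6.18 × 10³ m.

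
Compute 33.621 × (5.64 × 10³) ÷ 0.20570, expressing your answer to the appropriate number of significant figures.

9.22 × 10⁵

33.621 × (5.64 × 10³) ÷ 0.20570 = 921839.76665…
Multiplication/division keeps the fewest significant figures: 33.621 → 5 s.f., 5.64 × 10³ → 3 s.f., 0.20570 → 5 s.f.; limit is 3.
Rounded to 3 significant figures: 9.22 × 10⁵.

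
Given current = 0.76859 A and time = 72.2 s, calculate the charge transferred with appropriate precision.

55.5 C

charge transferred = 0.76859 A × 72.2 s = 55.492198 C.
0.76859 has 5 significant figures; 72.2 has 3.
Division/multiplication keeps the fewest: 3 significant figures.
Rounded: 55.5 C.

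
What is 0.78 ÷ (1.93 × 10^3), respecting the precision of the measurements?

4.0 × 10^-4

0.78 ÷ (1.93 × 10^3) = 0.00040414507772…
Multiplication/division keeps the fewest significant figures: 0.78 → 2 s.f., 1.93 × 10^3 → 3 s.f.; limit is 2.
Rounded to 2 significant figures: 4.0 × 10^-4.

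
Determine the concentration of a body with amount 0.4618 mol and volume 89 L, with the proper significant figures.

concentration = 0.4618 mol ÷ 89 L = 0.00518876404494… mol/L.
0.4618 has 4 significant figures; 89 has 2.
Division/multiplication keeps the fewest: 2 significant figures.
Rounded: 0.0052 mol/L.

0.0052 mol/L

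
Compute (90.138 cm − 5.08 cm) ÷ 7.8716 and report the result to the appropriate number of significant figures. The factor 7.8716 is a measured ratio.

90.138 cm − 5.08 cm = 85.058 cm; the difference is limited to 2 decimal places (4 s.f.).
Carrying full precision, 85.058 ÷ 7.8716 = 10.805681183… cm; 7.8716 has 5 s.f., so the result keeps min(4, 5) = 4 s.f.
Rounded to 4 significant figures: 10.81 cm.

10.81 cm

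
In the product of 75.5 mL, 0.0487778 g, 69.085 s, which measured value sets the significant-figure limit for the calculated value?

75.5 mL

75.5 mL → 3 s.f.; 0.0487778 g → 6 s.f.; 69.085 s → 5 s.f.
The fewest is 3 significant figures, from 75.5 mL.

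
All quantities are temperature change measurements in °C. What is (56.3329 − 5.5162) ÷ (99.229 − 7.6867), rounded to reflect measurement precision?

5.5512 × 10^-1

56.3329 − 5.5162 = 50.8167, limited to 4 d.p. → 6 s.f.; 99.229 − 7.6867 = 91.5423, limited to 3 d.p. → 5 s.f.
Carrying full precision, 50.8167 ÷ 91.5423 = 0.555117142567…; keep min(6, 5) = 5 s.f.
Rounded to 5 significant figures: 5.5512 × 10^-1.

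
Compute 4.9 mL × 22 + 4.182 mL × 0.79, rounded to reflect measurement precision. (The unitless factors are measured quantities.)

1.1 × 10² mL

4.9 × 22 = 107.8 → 1.1 × 10² mL (2 s.f., last digit at the 10^1 place).
4.182 × 0.79 = 3.30378 → 3.3 mL (2 s.f., last digit at the 10^-1 place).
Sum: 111.10378 mL; keep the coarser place, 10^1.
Result: 1.1 × 10² mL.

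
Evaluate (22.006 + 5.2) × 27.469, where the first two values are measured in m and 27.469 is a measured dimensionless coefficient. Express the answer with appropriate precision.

22.006 m + 5.2 m = 27.206 m; the sum is limited to 1 decimal place (3 s.f.).
Carrying full precision, 27.206 × 27.469 = 747.321614 m; 27.469 has 5 s.f., so the result keeps min(3, 5) = 3 s.f.
Rounded to 3 significant figures: 747 m.

747 m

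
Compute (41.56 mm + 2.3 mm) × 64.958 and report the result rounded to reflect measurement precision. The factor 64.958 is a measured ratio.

41.56 mm + 2.3 mm = 43.86 mm; the sum is limited to 1 decimal place (3 s.f.).
Carrying full precision, 43.86 × 64.958 = 2849.05788 mm; 64.958 has 5 s.f., so the result keeps min(3, 5) = 3 s.f.
Rounded to 3 significant figures: 2.85 × 10³ mm.

2.85 × 10³ mm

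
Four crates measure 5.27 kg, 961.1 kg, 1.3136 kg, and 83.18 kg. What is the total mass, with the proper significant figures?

1050.9 kg

5.27 kg + 961.1 kg + 1.3136 kg + 83.18 kg = 1050.8636 kg.
Addition/subtraction keeps the fewest decimal places: 5.27 → 2 decimal places, 961.1 → 1 decimal place, 1.3136 → 4 decimal places, 83.18 → 2 decimal places; limit is 1.
Rounded to 1 decimal place: 1050.9 kg.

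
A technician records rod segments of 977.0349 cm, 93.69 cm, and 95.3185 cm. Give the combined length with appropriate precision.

1.16604 × 10^3 cm

977.0349 cm + 93.69 cm + 95.3185 cm = 1166.0434 cm.
Addition/subtraction keeps the fewest decimal places: 977.0349 → 4 decimal places, 93.69 → 2 decimal places, 95.3185 → 4 decimal places; limit is 2.
Rounded to 2 decimal places: 1.16604 × 10^3 cm.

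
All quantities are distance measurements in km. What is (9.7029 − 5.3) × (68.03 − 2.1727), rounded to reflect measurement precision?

2.9 × 10^2 km²

9.7029 − 5.3 = 4.4029, limited to 1 d.p. → 2 s.f.; 68.03 − 2.1727 = 65.8573, limited to 2 d.p. → 4 s.f.
Carrying full precision, 4.4029 × 65.8573 = 289.96310617; keep min(2, 4) = 2 s.f.
Rounded to 2 significant figures: 2.9 × 10^2 km².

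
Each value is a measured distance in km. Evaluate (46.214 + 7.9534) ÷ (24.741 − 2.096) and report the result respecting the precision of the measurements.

46.214 + 7.9534 = 54.1674, limited to 3 d.p. → 5 s.f.; 24.741 − 2.096 = 22.645, limited to 3 d.p. → 5 s.f.
Carrying full precision, 54.1674 ÷ 22.645 = 2.39202472952…; keep min(5, 5) = 5 s.f.
Rounded to 5 significant figures: 2.3920.

2.3920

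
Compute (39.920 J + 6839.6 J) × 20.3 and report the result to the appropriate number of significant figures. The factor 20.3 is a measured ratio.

39.920 J + 6839.6 J = 6879.520 J; the sum is limited to 1 decimal place (5 s.f.).
Carrying full precision, 6879.520 × 20.3 = 139654.256 J; 20.3 has 3 s.f., so the result keeps min(5, 3) = 3 s.f.
Rounded to 3 significant figures: 1.40 × 10^5 J.

1.40 × 10^5 J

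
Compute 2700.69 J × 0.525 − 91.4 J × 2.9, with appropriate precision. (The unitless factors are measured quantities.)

2700.69 × 0.525 = 1417.86225 → 1.42 × 10^3 J (3 s.f., last digit at the 10^1 place).
91.4 × 2.9 = 265.06 → 2.7 × 10^2 J (2 s.f., last digit at the 10^1 place).
Difference: 1152.80225 J; keep the coarser place, 10^1.
Result: 1.15 × 10^3 J.

1.15 × 10^3 J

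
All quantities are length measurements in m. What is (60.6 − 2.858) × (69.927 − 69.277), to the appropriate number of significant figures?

60.6 − 2.858 = 57.742, limited to 1 d.p. → 3 s.f.; 69.927 − 69.277 = 0.650, limited to 3 d.p. → 3 s.f.
Carrying full precision, 57.742 × 0.650 = 37.5323; keep min(3, 3) = 3 s.f.
Rounded to 3 significant figures: 37.5 m².

37.5 m²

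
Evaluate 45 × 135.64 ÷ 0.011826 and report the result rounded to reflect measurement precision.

5.2 × 10^5

45 × 135.64 ÷ 0.011826 = 516133.942161…
Multiplication/division keeps the fewest significant figures: 45 → 2 s.f., 135.64 → 5 s.f., 0.011826 → 5 s.f.; limit is 2.
Rounded to 2 significant figures: 5.2 × 10^5.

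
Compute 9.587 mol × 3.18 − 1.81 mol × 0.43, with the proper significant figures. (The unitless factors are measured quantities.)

29.7 mol

9.587 × 3.18 = 30.48666 → 30.5 mol (3 s.f., last digit at the 10^-1 place).
1.81 × 0.43 = 0.7783 → 0.78 mol (2 s.f., last digit at the 10^-2 place).
Difference: 29.70836 mol; keep the coarser place, 10^-1.
Result: 29.7 mol.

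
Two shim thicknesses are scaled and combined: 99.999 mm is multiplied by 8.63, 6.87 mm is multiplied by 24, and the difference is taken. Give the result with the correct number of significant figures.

7.0 × 10^2 mm

99.999 × 8.63 = 862.99137 → 863 mm (3 s.f., last digit at the 10^0 place).
6.87 × 24 = 164.88 → 1.6 × 10^2 mm (2 s.f., last digit at the 10^1 place).
Difference: 698.11137 mm; keep the coarser place, 10^1.
Result: 7.0 × 10^2 mm.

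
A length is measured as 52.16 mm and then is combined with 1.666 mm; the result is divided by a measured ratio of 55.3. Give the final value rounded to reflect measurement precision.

52.16 mm + 1.666 mm = 53.826 mm; the sum is limited to 2 decimal places (4 s.f.).
Carrying full precision, 53.826 ÷ 55.3 = 0.973345388788… mm; 55.3 has 3 s.f., so the result keeps min(4, 3) = 3 s.f.
Rounded to 3 significant figures: 0.973 mm.

0.973 mm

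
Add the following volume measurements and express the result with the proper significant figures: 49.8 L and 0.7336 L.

50.5 L

49.8 L + 0.7336 L = 50.5336 L.
Addition/subtraction keeps the fewest decimal places: 49.8 → 1 decimal place, 0.7336 → 4 decimal places; limit is 1.
Rounded to 1 decimal place: 50.5 L.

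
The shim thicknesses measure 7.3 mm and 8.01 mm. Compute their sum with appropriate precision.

15.3 mm

7.3 mm + 8.01 mm = 15.31 mm.
Addition/subtraction keeps the fewest decimal places: 7.3 → 1 decimal place, 8.01 → 2 decimal places; limit is 1.
Rounded to 1 decimal place: 15.3 mm.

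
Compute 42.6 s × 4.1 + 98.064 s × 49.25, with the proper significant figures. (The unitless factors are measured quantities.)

5.00 × 10^3 s

42.6 × 4.1 = 174.66 → 1.7 × 10^2 s (2 s.f., last digit at the 10^1 place).
98.064 × 49.25 = 4829.652 → 4830. s (4 s.f., last digit at the 10^0 place).
Sum: 5004.312 s; keep the coarser place, 10^1.
Result: 5.00 × 10^3 s.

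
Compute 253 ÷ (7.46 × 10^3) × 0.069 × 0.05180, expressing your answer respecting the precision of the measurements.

253 ÷ (7.46 × 10^3) × 0.069 × 0.05180 = 0.00012121616622…
Multiplication/division keeps the fewest significant figures: 253 → 3 s.f., 7.46 × 10^3 → 3 s.f., 0.069 → 2 s.f., 0.05180 → 4 s.f.; limit is 2.
Rounded to 2 significant figures: 1.2 × 10^-4.

1.2 × 10^-4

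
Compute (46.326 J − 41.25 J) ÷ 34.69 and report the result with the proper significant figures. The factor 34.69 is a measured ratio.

46.326 J − 41.25 J = 5.076 J; the difference is limited to 2 decimal places (3 s.f.).
Carrying full precision, 5.076 ÷ 34.69 = 0.146324589219… J; 34.69 has 4 s.f., so the result keeps min(3, 4) = 3 s.f.
Rounded to 3 significant figures: 0.146 J.

0.146 J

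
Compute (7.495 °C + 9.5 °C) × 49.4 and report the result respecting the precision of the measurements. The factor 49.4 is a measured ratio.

8.40 × 10^2 °C

7.495 °C + 9.5 °C = 16.995 °C; the sum is limited to 1 decimal place (3 s.f.).
Carrying full precision, 16.995 × 49.4 = 839.553 °C; 49.4 has 3 s.f., so the result keeps min(3, 3) = 3 s.f.
Rounded to 3 significant figures: 8.40 × 10^2 °C.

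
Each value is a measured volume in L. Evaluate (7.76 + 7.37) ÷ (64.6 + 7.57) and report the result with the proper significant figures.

7.76 + 7.37 = 15.13, limited to 2 d.p. → 4 s.f.; 64.6 + 7.57 = 72.17, limited to 1 d.p. → 3 s.f.
Carrying full precision, 15.13 ÷ 72.17 = 0.209643896356…; keep min(4, 3) = 3 s.f.
Rounded to 3 significant figures: 0.210.

0.210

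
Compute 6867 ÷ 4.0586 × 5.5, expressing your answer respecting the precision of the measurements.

9.3 × 10^3

6867 ÷ 4.0586 × 5.5 = 9305.79510176…
Multiplication/division keeps the fewest significant figures: 6867 → 4 s.f., 4.0586 → 5 s.f., 5.5 → 2 s.f.; limit is 2.
Rounded to 2 significant figures: 9.3 × 10^3.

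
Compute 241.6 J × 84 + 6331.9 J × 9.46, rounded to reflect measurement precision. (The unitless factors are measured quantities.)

241.6 × 84 = 20294.4 → 2.0 × 10^4 J (2 s.f., last digit at the 10^3 place).
6331.9 × 9.46 = 59899.774 → 5.99 × 10^4 J (3 s.f., last digit at the 10^2 place).
Sum: 80194.174 J; keep the coarser place, 10^3.
Result: 8.0 × 10^4 J.

8.0 × 10^4 J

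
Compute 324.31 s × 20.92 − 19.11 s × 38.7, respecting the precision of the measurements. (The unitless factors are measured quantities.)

6045 s

324.31 × 20.92 = 6784.5652 → 6785 s (4 s.f., last digit at the 10^0 place).
19.11 × 38.7 = 739.557 → 740. s (3 s.f., last digit at the 10^0 place).
Difference: 6045.0082 s; keep the coarser place, 10^0.
Result: 6045 s.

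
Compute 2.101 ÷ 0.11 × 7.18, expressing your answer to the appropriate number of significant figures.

1.4 × 10²

2.101 ÷ 0.11 × 7.18 = 137.138
Multiplication/division keeps the fewest significant figures: 2.101 → 4 s.f., 0.11 → 2 s.f., 7.18 → 3 s.f.; limit is 2.
Rounded to 2 significant figures: 1.4 × 10².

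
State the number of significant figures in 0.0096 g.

0.0096: leading zeros are not significant.

2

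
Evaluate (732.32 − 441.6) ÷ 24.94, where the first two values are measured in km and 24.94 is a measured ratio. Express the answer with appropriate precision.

732.32 km − 441.6 km = 290.72 km; the difference is limited to 1 decimal place (4 s.f.).
Carrying full precision, 290.72 ÷ 24.94 = 11.656776263… km; 24.94 has 4 s.f., so the result keeps min(4, 4) = 4 s.f.
Rounded to 4 significant figures: 11.66 km.

11.66 km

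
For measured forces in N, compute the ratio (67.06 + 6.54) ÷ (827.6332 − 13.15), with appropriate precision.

0.09036

67.06 + 6.54 = 73.60, limited to 2 d.p. → 4 s.f.; 827.6332 − 13.15 = 814.4832, limited to 2 d.p. → 5 s.f.
Carrying full precision, 73.60 ÷ 814.4832 = 0.0903640492523…; keep min(4, 5) = 4 s.f.
Rounded to 4 significant figures: 0.09036.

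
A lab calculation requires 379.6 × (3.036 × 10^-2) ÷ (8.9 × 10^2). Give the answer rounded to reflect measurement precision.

0.013

379.6 × (3.036 × 10^-2) ÷ (8.9 × 10^2) = 0.0129490516854…
Multiplication/division keeps the fewest significant figures: 379.6 → 4 s.f., 3.036 × 10^-2 → 4 s.f., 8.9 × 10^2 → 2 s.f.; limit is 2.
Rounded to 2 significant figures: 0.013.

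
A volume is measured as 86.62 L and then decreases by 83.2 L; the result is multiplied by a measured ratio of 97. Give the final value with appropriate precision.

3.3 × 10^2 L

86.62 L − 83.2 L = 3.42 L; the difference is limited to 1 decimal place (2 s.f.).
Carrying full precision, 3.42 × 97 = 331.74 L; 97 has 2 s.f., so the result keeps min(2, 2) = 2 s.f.
Rounded to 2 significant figures: 3.3 × 10^2 L.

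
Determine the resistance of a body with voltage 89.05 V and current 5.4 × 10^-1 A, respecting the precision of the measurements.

1.6 × 10^2 Ω

resistance = 89.05 V ÷ 5.4 × 10^-1 A = 164.907407407… Ω.
89.05 has 4 significant figures; 5.4 × 10^-1 has 2.
Division/multiplication keeps the fewest: 2 significant figures.
Rounded: 1.6 × 10^2 Ω.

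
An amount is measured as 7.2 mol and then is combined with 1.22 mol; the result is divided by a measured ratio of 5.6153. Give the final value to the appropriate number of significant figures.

7.2 mol + 1.22 mol = 8.42 mol; the sum is limited to 1 decimal place (2 s.f.).
Carrying full precision, 8.42 ÷ 5.6153 = 1.49947464962… mol; 5.6153 has 5 s.f., so the result keeps min(2, 5) = 2 s.f.
Rounded to 2 significant figures: 1.5 mol.

1.5 mol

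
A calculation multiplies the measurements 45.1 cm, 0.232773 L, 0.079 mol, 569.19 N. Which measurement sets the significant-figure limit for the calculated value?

0.079 mol

45.1 cm → 3 s.f.; 0.232773 L → 6 s.f.; 0.079 mol → 2 s.f.; 569.19 N → 5 s.f.
The fewest is 2 significant figures, from 0.079 mol.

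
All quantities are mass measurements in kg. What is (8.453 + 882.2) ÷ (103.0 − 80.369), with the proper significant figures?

39.4

8.453 + 882.2 = 890.653, limited to 1 d.p. → 4 s.f.; 103.0 − 80.369 = 22.631, limited to 1 d.p. → 3 s.f.
Carrying full precision, 890.653 ÷ 22.631 = 39.3554416508…; keep min(4, 3) = 3 s.f.
Rounded to 3 significant figures: 39.4.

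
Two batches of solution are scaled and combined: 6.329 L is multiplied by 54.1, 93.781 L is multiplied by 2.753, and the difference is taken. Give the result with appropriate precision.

6.329 × 54.1 = 342.3989 → 342 L (3 s.f., last digit at the 10^0 place).
93.781 × 2.753 = 258.179093 → 258.2 L (4 s.f., last digit at the 10^-1 place).
Difference: 84.219807 L; keep the coarser place, 10^0.
Result: 84 L.

84 L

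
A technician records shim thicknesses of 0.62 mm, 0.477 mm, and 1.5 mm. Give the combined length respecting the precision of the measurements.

0.62 mm + 0.477 mm + 1.5 mm = 2.597 mm.
Addition/subtraction keeps the fewest decimal places: 0.62 → 2 decimal places, 0.477 → 3 decimal places, 1.5 → 1 decimal place; limit is 1.
Rounded to 1 decimal place: 2.6 mm.

2.6 mm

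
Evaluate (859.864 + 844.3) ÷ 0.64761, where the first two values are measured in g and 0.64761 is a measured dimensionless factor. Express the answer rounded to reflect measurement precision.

2631.5 g

859.864 g + 844.3 g = 1704.164 g; the sum is limited to 1 decimal place (5 s.f.).
Carrying full precision, 1704.164 ÷ 0.64761 = 2631.46646902… g; 0.64761 has 5 s.f., so the result keeps min(5, 5) = 5 s.f.
Rounded to 5 significant figures: 2631.5 g.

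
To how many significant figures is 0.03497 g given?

4

0.03497: leading zeros are not significant.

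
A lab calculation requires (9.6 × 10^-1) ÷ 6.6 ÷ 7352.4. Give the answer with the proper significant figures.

2.0 × 10^-5

(9.6 × 10^-1) ÷ 6.6 ÷ 7352.4 = 0.0000197832742308…
Multiplication/division keeps the fewest significant figures: 9.6 × 10^-1 → 2 s.f., 6.6 → 2 s.f., 7352.4 → 5 s.f.; limit is 2.
Rounded to 2 significant figures: 2.0 × 10^-5.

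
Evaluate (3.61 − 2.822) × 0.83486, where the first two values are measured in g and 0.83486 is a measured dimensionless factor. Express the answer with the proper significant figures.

3.61 g − 2.822 g = 0.788 g; the difference is limited to 2 decimal places (2 s.f.).
Carrying full precision, 0.788 × 0.83486 = 0.65786968 g; 0.83486 has 5 s.f., so the result keeps min(2, 5) = 2 s.f.
Rounded to 2 significant figures: 0.66 g.

0.66 g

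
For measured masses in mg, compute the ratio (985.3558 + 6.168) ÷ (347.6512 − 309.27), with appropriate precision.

25.83

985.3558 + 6.168 = 991.5238, limited to 3 d.p. → 6 s.f.; 347.6512 − 309.27 = 38.3812, limited to 2 d.p. → 4 s.f.
Carrying full precision, 991.5238 ÷ 38.3812 = 25.8335799819…; keep min(6, 4) = 4 s.f.
Rounded to 4 significant figures: 25.83.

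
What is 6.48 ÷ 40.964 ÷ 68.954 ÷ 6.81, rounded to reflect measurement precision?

3.37 × 10⁻⁴

6.48 ÷ 40.964 ÷ 68.954 ÷ 6.81 = 0.000336872897462…
Multiplication/division keeps the fewest significant figures: 6.48 → 3 s.f., 40.964 → 5 s.f., 68.954 → 5 s.f., 6.81 → 3 s.f.; limit is 3.
Rounded to 3 significant figures: 3.37 × 10⁻⁴.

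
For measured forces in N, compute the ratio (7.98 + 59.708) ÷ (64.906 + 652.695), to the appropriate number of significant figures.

0.09433

7.98 + 59.708 = 67.688, limited to 2 d.p. → 4 s.f.; 64.906 + 652.695 = 717.601, limited to 3 d.p. → 6 s.f.
Carrying full precision, 67.688 ÷ 717.601 = 0.0943253980973…; keep min(4, 6) = 4 s.f.
Rounded to 4 significant figures: 0.09433.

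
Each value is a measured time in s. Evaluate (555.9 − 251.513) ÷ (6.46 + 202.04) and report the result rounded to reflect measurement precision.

1.460

555.9 − 251.513 = 304.387, limited to 1 d.p. → 4 s.f.; 6.46 + 202.04 = 208.50, limited to 2 d.p. → 5 s.f.
Carrying full precision, 304.387 ÷ 208.50 = 1.45988968825…; keep min(4, 5) = 4 s.f.
Rounded to 4 significant figures: 1.460.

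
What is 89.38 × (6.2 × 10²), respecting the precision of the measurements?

89.38 × (6.2 × 10²) = 55415.6
Multiplication/division keeps the fewest significant figures: 89.38 → 4 s.f., 6.2 × 10² → 2 s.f.; limit is 2.
Rounded to 2 significant figures: 5.5 × 10⁴.

5.5 × 10⁴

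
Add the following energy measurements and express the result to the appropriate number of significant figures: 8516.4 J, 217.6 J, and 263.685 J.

8.9977 × 10³ J

8516.4 J + 217.6 J + 263.685 J = 8997.685 J.
Addition/subtraction keeps the fewest decimal places: 8516.4 → 1 decimal place, 217.6 → 1 decimal place, 263.685 → 3 decimal places; limit is 1.
Rounded to 1 decimal place: 8.9977 × 10³ J.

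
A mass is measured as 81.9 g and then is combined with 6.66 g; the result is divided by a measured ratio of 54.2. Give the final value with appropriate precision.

1.63 g

81.9 g + 6.66 g = 88.56 g; the sum is limited to 1 decimal place (3 s.f.).
Carrying full precision, 88.56 ÷ 54.2 = 1.63394833948… g; 54.2 has 3 s.f., so the result keeps min(3, 3) = 3 s.f.
Rounded to 3 significant figures: 1.63 g.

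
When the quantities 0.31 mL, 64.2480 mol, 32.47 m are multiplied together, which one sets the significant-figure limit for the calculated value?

0.31 mL

0.31 mL → 2 s.f.; 64.2480 mol → 6 s.f.; 32.47 m → 4 s.f.
The fewest is 2 significant figures, from 0.31 mL.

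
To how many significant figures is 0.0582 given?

3

0.0582: leading zeros are not significant.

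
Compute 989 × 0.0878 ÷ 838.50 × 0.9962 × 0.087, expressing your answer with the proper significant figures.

0.0090

989 × 0.0878 ÷ 838.50 × 0.9962 × 0.087 = 0.00897539417231…
Multiplication/division keeps the fewest significant figures: 989 → 3 s.f., 0.0878 → 3 s.f., 838.50 → 5 s.f., 0.9962 → 4 s.f., 0.087 → 2 s.f.; limit is 2.
Rounded to 2 significant figures: 0.0090.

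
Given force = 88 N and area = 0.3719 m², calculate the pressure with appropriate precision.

pressure = 88 N ÷ 0.3719 m² = 236.622748051… Pa.
88 has 2 significant figures; 0.3719 has 4.
Division/multiplication keeps the fewest: 2 significant figures.
Rounded: 2.4 × 10² Pa.

2.4 × 10² Pa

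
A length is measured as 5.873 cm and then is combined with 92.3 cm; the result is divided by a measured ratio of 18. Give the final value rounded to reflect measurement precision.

5.873 cm + 92.3 cm = 98.173 cm; the sum is limited to 1 decimal place (3 s.f.).
Carrying full precision, 98.173 ÷ 18 = 5.45405555556… cm; 18 has 2 s.f., so the result keeps min(3, 2) = 2 s.f.
Rounded to 2 significant figures: 5.5 cm.

5.5 cm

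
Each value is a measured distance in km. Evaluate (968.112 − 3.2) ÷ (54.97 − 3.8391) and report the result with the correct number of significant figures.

18.87

968.112 − 3.2 = 964.912, limited to 1 d.p. → 4 s.f.; 54.97 − 3.8391 = 51.1309, limited to 2 d.p. → 4 s.f.
Carrying full precision, 964.912 ÷ 51.1309 = 18.8714065272…; keep min(4, 4) = 4 s.f.
Rounded to 4 significant figures: 18.87.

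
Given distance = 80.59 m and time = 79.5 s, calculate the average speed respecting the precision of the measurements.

1.01 m/s

average speed = 80.59 m ÷ 79.5 s = 1.01371069182… m/s.
80.59 has 4 significant figures; 79.5 has 3.
Division/multiplication keeps the fewest: 3 significant figures.
Rounded: 1.01 m/s.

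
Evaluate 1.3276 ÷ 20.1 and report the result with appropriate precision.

1.3276 ÷ 20.1 = 0.0660497512438…
Multiplication/division keeps the fewest significant figures: 1.3276 → 5 s.f., 20.1 → 3 s.f.; limit is 3.
Rounded to 3 significant figures: 0.0660.

0.0660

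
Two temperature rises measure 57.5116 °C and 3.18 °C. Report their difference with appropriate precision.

57.5116 °C − 3.18 °C = 54.3316 °C.
Addition/subtraction keeps the fewest decimal places: 57.5116 → 4 decimal places, 3.18 → 2 decimal places; limit is 2.
Rounded to 2 decimal places: 54.33 °C.

54.33 °C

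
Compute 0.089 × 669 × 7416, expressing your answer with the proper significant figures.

0.089 × 669 × 7416 = 441556.056
Multiplication/division keeps the fewest significant figures: 0.089 → 2 s.f., 669 → 3 s.f., 7416 → 4 s.f.; limit is 2.
Rounded to 2 significant figures: 4.4 × 10^5.

4.4 × 10^5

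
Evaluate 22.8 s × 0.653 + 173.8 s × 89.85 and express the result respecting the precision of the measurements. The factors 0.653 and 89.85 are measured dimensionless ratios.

22.8 × 0.653 = 14.8884 → 14.9 s (3 s.f., last digit at the 10^-1 place).
173.8 × 89.85 = 15615.93 → 1.562 × 10^4 s (4 s.f., last digit at the 10^1 place).
Sum: 15630.8184 s; keep the coarser place, 10^1.
Result: 1.563 × 10^4 s.

1.563 × 10^4 s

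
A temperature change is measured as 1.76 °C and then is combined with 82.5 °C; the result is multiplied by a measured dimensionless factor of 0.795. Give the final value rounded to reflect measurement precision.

1.76 °C + 82.5 °C = 84.26 °C; the sum is limited to 1 decimal place (3 s.f.).
Carrying full precision, 84.26 × 0.795 = 66.9867 °C; 0.795 has 3 s.f., so the result keeps min(3, 3) = 3 s.f.
Rounded to 3 significant figures: 67.0 °C.

67.0 °C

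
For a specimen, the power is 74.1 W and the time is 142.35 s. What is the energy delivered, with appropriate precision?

1.05 × 10^4 J

energy delivered = 74.1 W × 142.35 s = 10548.135 J.
74.1 has 3 significant figures; 142.35 has 5.
Division/multiplication keeps the fewest: 3 significant figures.
Rounded: 1.05 × 10^4 J.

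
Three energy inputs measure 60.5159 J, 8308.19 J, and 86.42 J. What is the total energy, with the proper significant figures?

60.5159 J + 8308.19 J + 86.42 J = 8455.1259 J.
Addition/subtraction keeps the fewest decimal places: 60.5159 → 4 decimal places, 8308.19 → 2 decimal places, 86.42 → 2 decimal places; limit is 2.
Rounded to 2 decimal places: 8455.13 J.

8455.13 J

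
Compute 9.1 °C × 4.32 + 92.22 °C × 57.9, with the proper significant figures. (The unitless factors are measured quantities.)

5.38 × 10^3 °C

9.1 × 4.32 = 39.312 → 39 °C (2 s.f., last digit at the 10^0 place).
92.22 × 57.9 = 5339.538 → 5.34 × 10^3 °C (3 s.f., last digit at the 10^1 place).
Sum: 5378.85 °C; keep the coarser place, 10^1.
Result: 5.38 × 10^3 °C.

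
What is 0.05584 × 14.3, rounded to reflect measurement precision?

0.799

0.05584 × 14.3 = 0.798512
Multiplication/division keeps the fewest significant figures: 0.05584 → 4 s.f., 14.3 → 3 s.f.; limit is 3.
Rounded to 3 significant figures: 0.799.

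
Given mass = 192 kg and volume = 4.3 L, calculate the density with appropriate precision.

45 kg/L

density = 192 kg ÷ 4.3 L = 44.6511627907… kg/L.
192 has 3 significant figures; 4.3 has 2.
Division/multiplication keeps the fewest: 2 significant figures.
Rounded: 45 kg/L.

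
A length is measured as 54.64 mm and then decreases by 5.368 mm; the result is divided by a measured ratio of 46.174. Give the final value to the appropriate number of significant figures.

1.067 mm

54.64 mm − 5.368 mm = 49.272 mm; the difference is limited to 2 decimal places (4 s.f.).
Carrying full precision, 49.272 ÷ 46.174 = 1.0670940356… mm; 46.174 has 5 s.f., so the result keeps min(4, 5) = 4 s.f.
Rounded to 4 significant figures: 1.067 mm.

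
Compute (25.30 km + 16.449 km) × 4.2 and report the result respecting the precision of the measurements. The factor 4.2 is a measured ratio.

1.8 × 10^2 km

25.30 km + 16.449 km = 41.749 km; the sum is limited to 2 decimal places (4 s.f.).
Carrying full precision, 41.749 × 4.2 = 175.3458 km; 4.2 has 2 s.f., so the result keeps min(4, 2) = 2 s.f.
Rounded to 2 significant figures: 1.8 × 10^2 km.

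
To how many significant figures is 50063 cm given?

5

50063: zeros between nonzero digits are significant.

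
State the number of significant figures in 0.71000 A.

0.71000: leading zeros are not significant; trailing zeros after a decimal point are significant.

5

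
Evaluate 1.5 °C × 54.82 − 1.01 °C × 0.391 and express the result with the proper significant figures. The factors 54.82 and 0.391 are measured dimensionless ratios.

1.5 × 54.82 = 82.23 → 82 °C (2 s.f., last digit at the 10^0 place).
1.01 × 0.391 = 0.39491 → 0.395 °C (3 s.f., last digit at the 10^-3 place).
Difference: 81.83509 °C; keep the coarser place, 10^0.
Result: 82 °C.

82 °C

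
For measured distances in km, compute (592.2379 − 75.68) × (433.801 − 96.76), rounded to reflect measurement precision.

1.7410 × 10⁵ km²

592.2379 − 75.68 = 516.5579, limited to 2 d.p. → 5 s.f.; 433.801 − 96.76 = 337.041, limited to 2 d.p. → 5 s.f.
Carrying full precision, 516.5579 × 337.041 = 174101.191174…; keep min(5, 5) = 5 s.f.
Rounded to 5 significant figures: 1.7410 × 10⁵ km².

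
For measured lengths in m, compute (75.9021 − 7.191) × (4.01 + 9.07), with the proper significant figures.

75.9021 − 7.191 = 68.7111, limited to 3 d.p. → 5 s.f.; 4.01 + 9.07 = 13.08, limited to 2 d.p. → 4 s.f.
Carrying full precision, 68.7111 × 13.08 = 898.741188; keep min(5, 4) = 4 s.f.
Rounded to 4 significant figures: 898.7 m².

898.7 m²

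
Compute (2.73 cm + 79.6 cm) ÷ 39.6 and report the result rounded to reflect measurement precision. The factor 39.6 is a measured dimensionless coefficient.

2.08 cm

2.73 cm + 79.6 cm = 82.33 cm; the sum is limited to 1 decimal place (3 s.f.).
Carrying full precision, 82.33 ÷ 39.6 = 2.07904040404… cm; 39.6 has 3 s.f., so the result keeps min(3, 3) = 3 s.f.
Rounded to 3 significant figures: 2.08 cm.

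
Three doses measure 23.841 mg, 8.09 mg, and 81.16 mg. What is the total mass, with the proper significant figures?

113.09 mg

23.841 mg + 8.09 mg + 81.16 mg = 113.091 mg.
Addition/subtraction keeps the fewest decimal places: 23.841 → 3 decimal places, 8.09 → 2 decimal places, 81.16 → 2 decimal places; limit is 2.
Rounded to 2 decimal places: 113.09 mg.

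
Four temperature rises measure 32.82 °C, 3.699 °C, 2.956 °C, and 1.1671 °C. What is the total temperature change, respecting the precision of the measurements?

40.64 °C

32.82 °C + 3.699 °C + 2.956 °C + 1.1671 °C = 40.6421 °C.
Addition/subtraction keeps the fewest decimal places: 32.82 → 2 decimal places, 3.699 → 3 decimal places, 2.956 → 3 decimal places, 1.1671 → 4 decimal places; limit is 2.
Rounded to 2 decimal places: 40.64 °C.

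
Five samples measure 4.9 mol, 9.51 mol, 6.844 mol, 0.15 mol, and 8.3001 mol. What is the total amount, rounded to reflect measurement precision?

29.7 mol

4.9 mol + 9.51 mol + 6.844 mol + 0.15 mol + 8.3001 mol = 29.7041 mol.
Addition/subtraction keeps the fewest decimal places: 4.9 → 1 decimal place, 9.51 → 2 decimal places, 6.844 → 3 decimal places, 0.15 → 2 decimal places, 8.3001 → 4 decimal places; limit is 1.
Rounded to 1 decimal place: 29.7 mol.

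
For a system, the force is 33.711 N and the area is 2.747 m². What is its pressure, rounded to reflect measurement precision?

12.27 Pa

pressure = 33.711 N ÷ 2.747 m² = 12.2719330178… Pa.
33.711 has 5 significant figures; 2.747 has 4.
Division/multiplication keeps the fewest: 4 significant figures.
Rounded: 12.27 Pa.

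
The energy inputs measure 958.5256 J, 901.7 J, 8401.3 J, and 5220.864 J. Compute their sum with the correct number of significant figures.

958.5256 J + 901.7 J + 8401.3 J + 5220.864 J = 15482.3896 J.
Addition/subtraction keeps the fewest decimal places: 958.5256 → 4 decimal places, 901.7 → 1 decimal place, 8401.3 → 1 decimal place, 5220.864 → 3 decimal places; limit is 1.
Rounded to 1 decimal place: 15482.4 J.

15482.4 J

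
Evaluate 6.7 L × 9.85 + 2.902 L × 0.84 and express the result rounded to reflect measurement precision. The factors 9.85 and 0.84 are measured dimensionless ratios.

68 L

6.7 × 9.85 = 65.995 → 66 L (2 s.f., last digit at the 10^0 place).
2.902 × 0.84 = 2.43768 → 2.4 L (2 s.f., last digit at the 10^-1 place).
Sum: 68.43268 L; keep the coarser place, 10^0.
Result: 68 L.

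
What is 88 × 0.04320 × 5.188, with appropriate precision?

2.0 × 10^1

88 × 0.04320 × 5.188 = 19.7227008
Multiplication/division keeps the fewest significant figures: 88 → 2 s.f., 0.04320 → 4 s.f., 5.188 → 4 s.f.; limit is 2.
Rounded to 2 significant figures: 2.0 × 10^1.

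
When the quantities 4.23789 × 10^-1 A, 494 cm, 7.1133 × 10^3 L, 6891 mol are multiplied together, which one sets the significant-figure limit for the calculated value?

4.23789 × 10^-1 A → 6 s.f.; 494 cm → 3 s.f.; 7.1133 × 10^3 L → 5 s.f.; 6891 mol → 4 s.f.
The fewest is 3 significant figures, from 494 cm.

494 cm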